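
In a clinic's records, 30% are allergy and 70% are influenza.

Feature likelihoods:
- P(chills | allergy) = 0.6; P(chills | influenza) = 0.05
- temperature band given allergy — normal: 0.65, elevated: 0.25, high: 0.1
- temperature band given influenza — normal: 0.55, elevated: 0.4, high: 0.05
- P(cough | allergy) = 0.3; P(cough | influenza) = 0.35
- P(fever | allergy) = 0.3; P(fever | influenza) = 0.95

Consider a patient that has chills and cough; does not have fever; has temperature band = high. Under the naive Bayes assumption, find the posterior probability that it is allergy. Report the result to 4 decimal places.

allergy: 0.3 × 0.6 × 0.1 × 0.3 × (1−0.3) = 0.00378
influenza: 0.7 × 0.05 × 0.05 × 0.35 × (1−0.95) = 0.000030625
P(allergy | x) = 0.00378 / 0.003810625 ≈ 0.9920

0.9920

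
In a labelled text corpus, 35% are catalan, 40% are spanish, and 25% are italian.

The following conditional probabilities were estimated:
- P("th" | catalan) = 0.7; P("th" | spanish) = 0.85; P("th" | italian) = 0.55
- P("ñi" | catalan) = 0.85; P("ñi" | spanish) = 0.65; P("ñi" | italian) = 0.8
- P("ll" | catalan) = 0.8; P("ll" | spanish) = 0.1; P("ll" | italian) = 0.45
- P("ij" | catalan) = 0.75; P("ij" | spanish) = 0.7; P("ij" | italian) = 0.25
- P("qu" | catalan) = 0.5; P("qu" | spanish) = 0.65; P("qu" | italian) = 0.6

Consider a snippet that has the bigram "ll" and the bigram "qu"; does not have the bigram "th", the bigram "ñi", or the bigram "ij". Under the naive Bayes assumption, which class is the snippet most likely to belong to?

catalan: 0.35 × (1−0.7) × (1−0.85) × 0.8 × (1−0.75) × 0.5 = 0.001575
spanish: 0.4 × (1−0.85) × (1−0.65) × 0.1 × (1−0.7) × 0.65 = 0.0004095
italian: 0.25 × (1−0.55) × (1−0.8) × 0.45 × (1−0.25) × 0.6 = 0.00455625
Highest score → italian.

italian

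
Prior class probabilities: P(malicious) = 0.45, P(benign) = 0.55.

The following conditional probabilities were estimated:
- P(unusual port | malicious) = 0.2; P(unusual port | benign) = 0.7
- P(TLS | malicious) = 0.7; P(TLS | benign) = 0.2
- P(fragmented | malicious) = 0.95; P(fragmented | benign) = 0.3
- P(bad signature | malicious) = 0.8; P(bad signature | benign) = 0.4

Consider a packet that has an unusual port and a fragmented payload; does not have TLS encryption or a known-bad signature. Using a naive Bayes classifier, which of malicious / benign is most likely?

malicious: 0.45 × 0.2 × (1−0.7) × 0.95 × (1−0.8) = 0.00513
benign: 0.55 × 0.7 × (1−0.2) × 0.3 × (1−0.4) = 0.05544
Highest score → benign.

benign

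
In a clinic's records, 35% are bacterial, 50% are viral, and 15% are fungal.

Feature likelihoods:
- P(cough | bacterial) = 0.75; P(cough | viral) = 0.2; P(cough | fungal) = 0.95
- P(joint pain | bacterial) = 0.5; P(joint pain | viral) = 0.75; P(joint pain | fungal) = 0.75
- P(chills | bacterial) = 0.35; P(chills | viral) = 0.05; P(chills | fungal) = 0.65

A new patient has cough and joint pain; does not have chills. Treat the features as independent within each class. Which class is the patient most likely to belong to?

bacterial

bacterial: 0.35 × 0.75 × 0.5 × (1−0.35) = 0.0853125
viral: 0.5 × 0.2 × 0.75 × (1−0.05) = 0.07125
fungal: 0.15 × 0.95 × 0.75 × (1−0.65) = 0.03740625
Highest score → bacterial.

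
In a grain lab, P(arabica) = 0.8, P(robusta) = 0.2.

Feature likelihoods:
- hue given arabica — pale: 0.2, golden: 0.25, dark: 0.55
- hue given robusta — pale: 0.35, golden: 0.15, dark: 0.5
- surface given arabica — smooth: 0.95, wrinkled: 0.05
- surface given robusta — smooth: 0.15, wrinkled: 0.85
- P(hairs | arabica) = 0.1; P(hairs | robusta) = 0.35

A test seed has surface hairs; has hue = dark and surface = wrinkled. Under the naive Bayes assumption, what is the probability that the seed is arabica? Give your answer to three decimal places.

0.069

arabica: 0.8 × 0.55 × 0.05 × 0.1 = 0.0022
robusta: 0.2 × 0.5 × 0.85 × 0.35 = 0.02975
P(arabica | x) = 0.0022 / 0.03195 ≈ 0.069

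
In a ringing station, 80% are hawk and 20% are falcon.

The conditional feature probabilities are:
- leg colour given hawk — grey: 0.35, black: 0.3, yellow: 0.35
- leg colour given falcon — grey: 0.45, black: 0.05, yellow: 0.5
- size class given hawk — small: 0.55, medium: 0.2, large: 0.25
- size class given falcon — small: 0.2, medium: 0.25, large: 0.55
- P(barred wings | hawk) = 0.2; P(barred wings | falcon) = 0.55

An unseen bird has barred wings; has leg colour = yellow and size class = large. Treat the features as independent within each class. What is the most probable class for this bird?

falcon

hawk: 0.8 × 0.35 × 0.25 × 0.2 = 0.014
falcon: 0.2 × 0.5 × 0.55 × 0.55 = 0.03025
Highest score → falcon.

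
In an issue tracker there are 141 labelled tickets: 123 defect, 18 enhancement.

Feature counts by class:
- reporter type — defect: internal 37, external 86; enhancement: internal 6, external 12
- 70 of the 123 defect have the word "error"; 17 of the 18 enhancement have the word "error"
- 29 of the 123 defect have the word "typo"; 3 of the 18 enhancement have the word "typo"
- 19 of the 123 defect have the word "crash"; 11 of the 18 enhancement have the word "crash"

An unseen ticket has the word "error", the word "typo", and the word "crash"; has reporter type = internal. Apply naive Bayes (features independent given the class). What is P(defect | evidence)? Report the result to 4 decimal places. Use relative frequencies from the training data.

defect: (123/141) × (37/123) × (70/123) × (29/123) × (19/123) ≈ 0.00543897
enhancement: (18/141) × (6/18) × (17/18) × (3/18) × (11/18) ≈ 0.00409334
P(defect | x) = 0.00543897 / 0.00953231 ≈ 0.5706

0.5706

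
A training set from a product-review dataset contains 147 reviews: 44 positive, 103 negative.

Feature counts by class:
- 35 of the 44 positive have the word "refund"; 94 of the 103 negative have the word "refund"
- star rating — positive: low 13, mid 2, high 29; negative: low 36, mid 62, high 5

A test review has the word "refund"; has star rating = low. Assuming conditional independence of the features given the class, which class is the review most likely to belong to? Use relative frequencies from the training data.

negative

positive: (44/147) × (35/44) × (13/44) ≈ 0.0703463
negative: (103/147) × (94/103) × (36/103) ≈ 0.223499
Highest score → negative.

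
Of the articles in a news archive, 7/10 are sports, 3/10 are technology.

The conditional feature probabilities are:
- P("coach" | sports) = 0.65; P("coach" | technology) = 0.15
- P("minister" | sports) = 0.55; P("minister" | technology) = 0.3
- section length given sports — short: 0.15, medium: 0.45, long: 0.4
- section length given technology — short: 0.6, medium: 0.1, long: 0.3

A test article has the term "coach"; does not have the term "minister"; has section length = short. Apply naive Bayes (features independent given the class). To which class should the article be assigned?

sports

sports: 0.7 × 0.65 × (1−0.55) × 0.15 = 0.0307125
technology: 0.3 × 0.15 × (1−0.3) × 0.6 = 0.0189
Highest score → sports.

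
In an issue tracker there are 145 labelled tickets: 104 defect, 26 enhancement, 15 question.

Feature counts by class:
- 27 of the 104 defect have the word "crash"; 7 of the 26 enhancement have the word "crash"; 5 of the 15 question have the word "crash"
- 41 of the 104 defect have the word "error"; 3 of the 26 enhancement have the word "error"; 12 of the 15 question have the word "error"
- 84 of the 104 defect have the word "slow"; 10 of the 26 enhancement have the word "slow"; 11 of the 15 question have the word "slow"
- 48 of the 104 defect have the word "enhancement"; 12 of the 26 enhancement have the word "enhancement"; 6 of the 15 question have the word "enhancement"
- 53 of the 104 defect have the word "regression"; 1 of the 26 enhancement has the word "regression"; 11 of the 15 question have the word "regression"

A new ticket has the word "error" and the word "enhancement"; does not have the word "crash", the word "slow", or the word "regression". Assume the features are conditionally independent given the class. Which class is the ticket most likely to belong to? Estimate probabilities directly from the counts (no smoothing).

defect: (104/145) × (77/104) × (41/104) × (20/104) × (48/104) × (51/104) ≈ 0.00911202
enhancement: (26/145) × (19/26) × (3/26) × (16/26) × (12/26) × (25/26) ≈ 0.00412909
question: (15/145) × (10/15) × (12/15) × (4/15) × (6/15) × (4/15) ≈ 0.00156935
Highest score → defect.

defect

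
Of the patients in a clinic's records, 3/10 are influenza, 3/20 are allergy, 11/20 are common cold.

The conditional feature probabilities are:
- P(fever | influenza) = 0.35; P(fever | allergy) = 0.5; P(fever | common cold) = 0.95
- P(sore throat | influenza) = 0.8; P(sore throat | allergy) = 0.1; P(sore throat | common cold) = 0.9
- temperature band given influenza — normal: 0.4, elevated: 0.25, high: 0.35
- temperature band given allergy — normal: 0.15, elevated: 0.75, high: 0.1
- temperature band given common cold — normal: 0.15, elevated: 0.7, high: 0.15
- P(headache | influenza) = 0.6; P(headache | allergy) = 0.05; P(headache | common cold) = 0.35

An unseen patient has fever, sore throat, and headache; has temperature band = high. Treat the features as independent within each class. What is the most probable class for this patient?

influenza: 0.3 × 0.35 × 0.8 × 0.35 × 0.6 = 0.01764
allergy: 0.15 × 0.5 × 0.1 × 0.1 × 0.05 = 0.0000375
common cold: 0.55 × 0.95 × 0.9 × 0.15 × 0.35 = 0.024688125
Highest score → common cold.

common cold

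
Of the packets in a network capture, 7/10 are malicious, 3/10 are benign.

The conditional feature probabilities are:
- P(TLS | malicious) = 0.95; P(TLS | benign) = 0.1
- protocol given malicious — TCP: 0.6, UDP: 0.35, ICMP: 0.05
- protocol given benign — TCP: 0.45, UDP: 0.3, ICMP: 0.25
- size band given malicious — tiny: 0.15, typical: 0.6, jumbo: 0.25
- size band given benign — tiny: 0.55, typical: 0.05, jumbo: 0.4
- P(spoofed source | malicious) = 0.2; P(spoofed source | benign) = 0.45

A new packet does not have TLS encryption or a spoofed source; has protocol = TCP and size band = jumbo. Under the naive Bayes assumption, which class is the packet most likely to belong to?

malicious: 0.7 × (1−0.95) × 0.6 × 0.25 × (1−0.2) = 0.0042
benign: 0.3 × (1−0.1) × 0.45 × 0.4 × (1−0.45) = 0.02673
Highest score → benign.

benign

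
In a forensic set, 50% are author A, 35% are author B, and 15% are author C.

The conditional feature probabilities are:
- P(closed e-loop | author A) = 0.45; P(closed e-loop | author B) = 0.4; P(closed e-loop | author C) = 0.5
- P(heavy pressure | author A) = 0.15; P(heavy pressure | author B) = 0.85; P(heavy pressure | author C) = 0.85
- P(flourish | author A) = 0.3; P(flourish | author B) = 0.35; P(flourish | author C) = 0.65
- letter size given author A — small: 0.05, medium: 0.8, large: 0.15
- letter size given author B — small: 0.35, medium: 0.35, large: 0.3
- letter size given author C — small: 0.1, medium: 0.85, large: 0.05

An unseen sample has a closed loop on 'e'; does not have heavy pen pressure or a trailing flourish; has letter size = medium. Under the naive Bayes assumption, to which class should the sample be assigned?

author A: 0.5 × 0.45 × (1−0.15) × (1−0.3) × 0.8 = 0.1071
author B: 0.35 × 0.4 × (1−0.85) × (1−0.35) × 0.35 = 0.0047775
author C: 0.15 × 0.5 × (1−0.85) × (1−0.65) × 0.85 = 0.003346875
Highest score → author A.

author A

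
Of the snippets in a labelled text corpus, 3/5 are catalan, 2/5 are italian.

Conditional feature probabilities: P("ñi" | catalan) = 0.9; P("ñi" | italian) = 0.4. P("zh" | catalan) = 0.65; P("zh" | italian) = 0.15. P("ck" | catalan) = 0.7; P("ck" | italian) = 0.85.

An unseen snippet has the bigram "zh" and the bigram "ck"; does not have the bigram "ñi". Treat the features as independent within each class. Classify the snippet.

italian

catalan: 0.6 × (1−0.9) × 0.65 × 0.7 = 0.0273
italian: 0.4 × (1−0.4) × 0.15 × 0.85 = 0.0306
Highest score → italian.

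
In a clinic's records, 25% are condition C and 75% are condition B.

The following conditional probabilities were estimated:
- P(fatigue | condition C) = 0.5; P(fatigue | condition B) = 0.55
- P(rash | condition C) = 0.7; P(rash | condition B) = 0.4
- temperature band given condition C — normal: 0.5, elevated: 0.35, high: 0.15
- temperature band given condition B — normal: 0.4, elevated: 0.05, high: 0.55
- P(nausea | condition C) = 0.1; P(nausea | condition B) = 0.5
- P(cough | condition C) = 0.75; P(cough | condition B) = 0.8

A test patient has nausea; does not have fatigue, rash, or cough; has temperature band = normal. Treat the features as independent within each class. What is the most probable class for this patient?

condition B

condition C: 0.25 × (1−0.5) × (1−0.7) × 0.5 × 0.1 × (1−0.75) = 0.00046875
condition B: 0.75 × (1−0.55) × (1−0.4) × 0.4 × 0.5 × (1−0.8) = 0.0081
Highest score → condition B.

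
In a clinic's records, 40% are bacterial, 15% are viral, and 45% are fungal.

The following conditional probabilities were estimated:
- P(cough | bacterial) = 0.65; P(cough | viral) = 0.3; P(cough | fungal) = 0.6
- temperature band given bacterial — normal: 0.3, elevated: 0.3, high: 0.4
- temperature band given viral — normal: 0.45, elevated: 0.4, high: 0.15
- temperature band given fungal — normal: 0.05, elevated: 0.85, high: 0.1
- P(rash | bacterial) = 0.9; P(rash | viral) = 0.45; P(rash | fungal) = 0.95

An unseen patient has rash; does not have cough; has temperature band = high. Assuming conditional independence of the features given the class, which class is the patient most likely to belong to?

bacterial: 0.4 × (1−0.65) × 0.4 × 0.9 = 0.0504
viral: 0.15 × (1−0.3) × 0.15 × 0.45 = 0.0070875
fungal: 0.45 × (1−0.6) × 0.1 × 0.95 = 0.0171
Highest score → bacterial.

bacterial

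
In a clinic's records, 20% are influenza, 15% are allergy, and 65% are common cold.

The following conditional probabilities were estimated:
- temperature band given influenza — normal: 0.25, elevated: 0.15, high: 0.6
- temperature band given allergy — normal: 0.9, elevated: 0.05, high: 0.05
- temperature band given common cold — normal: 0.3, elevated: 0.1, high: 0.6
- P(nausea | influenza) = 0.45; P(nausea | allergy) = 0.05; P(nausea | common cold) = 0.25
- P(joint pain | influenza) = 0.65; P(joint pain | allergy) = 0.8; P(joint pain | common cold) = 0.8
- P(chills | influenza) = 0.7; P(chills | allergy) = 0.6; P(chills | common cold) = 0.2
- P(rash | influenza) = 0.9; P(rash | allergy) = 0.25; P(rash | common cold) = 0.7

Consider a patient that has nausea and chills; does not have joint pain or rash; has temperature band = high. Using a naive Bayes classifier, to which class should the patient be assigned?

influenza

influenza: 0.2 × 0.6 × 0.45 × (1−0.65) × 0.7 × (1−0.9) = 0.001323
allergy: 0.15 × 0.05 × 0.05 × (1−0.8) × 0.6 × (1−0.25) = 0.00003375
common cold: 0.65 × 0.6 × 0.25 × (1−0.8) × 0.2 × (1−0.7) = 0.00117
Highest score → influenza.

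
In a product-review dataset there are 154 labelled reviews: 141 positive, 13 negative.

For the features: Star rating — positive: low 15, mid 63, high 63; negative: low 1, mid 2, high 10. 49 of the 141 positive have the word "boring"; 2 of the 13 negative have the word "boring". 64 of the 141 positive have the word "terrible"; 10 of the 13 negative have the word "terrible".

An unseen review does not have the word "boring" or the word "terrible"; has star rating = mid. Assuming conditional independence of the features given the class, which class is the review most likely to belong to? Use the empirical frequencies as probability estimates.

positive: (141/154) × (63/141) × (92/141) × (77/141) ≈ 0.145767
negative: (13/154) × (2/13) × (11/13) × (3/13) ≈ 0.00253593
Highest score → positive.

positive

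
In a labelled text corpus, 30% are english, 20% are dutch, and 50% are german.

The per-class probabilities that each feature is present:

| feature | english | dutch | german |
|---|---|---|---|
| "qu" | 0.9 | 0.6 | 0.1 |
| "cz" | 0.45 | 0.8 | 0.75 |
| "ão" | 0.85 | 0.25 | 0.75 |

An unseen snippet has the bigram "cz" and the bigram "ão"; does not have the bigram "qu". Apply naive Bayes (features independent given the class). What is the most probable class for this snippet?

german

english: 0.3 × (1−0.9) × 0.45 × 0.85 = 0.011475
dutch: 0.2 × (1−0.6) × 0.8 × 0.25 = 0.016
german: 0.5 × (1−0.1) × 0.75 × 0.75 = 0.253125
Highest score → german.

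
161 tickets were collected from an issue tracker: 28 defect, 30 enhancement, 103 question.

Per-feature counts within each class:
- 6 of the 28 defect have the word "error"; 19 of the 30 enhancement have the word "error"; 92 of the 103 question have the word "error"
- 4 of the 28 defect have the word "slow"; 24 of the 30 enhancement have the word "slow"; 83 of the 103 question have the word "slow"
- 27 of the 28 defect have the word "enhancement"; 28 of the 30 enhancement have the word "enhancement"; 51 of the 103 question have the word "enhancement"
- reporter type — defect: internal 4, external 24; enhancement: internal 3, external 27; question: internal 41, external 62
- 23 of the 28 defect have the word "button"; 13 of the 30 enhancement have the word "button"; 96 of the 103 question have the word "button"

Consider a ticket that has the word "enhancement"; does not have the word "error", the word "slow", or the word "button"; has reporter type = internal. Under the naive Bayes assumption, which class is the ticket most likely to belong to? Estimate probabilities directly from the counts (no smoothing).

defect: (28/161) × (22/28) × (24/28) × (27/28) × (4/28) × (5/28) ≈ 0.00288118
enhancement: (30/161) × (11/30) × (6/30) × (28/30) × (3/30) × (17/30) ≈ 0.000722705
question: (103/161) × (11/103) × (20/103) × (51/103) × (41/103) × (7/103) ≈ 0.000177705
Highest score → defect.

defect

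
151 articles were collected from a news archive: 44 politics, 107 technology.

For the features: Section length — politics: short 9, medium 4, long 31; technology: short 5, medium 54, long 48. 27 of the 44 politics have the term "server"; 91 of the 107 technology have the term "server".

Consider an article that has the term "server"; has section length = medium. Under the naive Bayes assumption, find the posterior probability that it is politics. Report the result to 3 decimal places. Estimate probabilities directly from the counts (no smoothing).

politics: (44/151) × (4/44) × (27/44) ≈ 0.0162553
technology: (107/151) × (54/107) × (91/107) ≈ 0.304141
P(politics | x) = 0.0162553 / 0.3203963 ≈ 0.051

0.051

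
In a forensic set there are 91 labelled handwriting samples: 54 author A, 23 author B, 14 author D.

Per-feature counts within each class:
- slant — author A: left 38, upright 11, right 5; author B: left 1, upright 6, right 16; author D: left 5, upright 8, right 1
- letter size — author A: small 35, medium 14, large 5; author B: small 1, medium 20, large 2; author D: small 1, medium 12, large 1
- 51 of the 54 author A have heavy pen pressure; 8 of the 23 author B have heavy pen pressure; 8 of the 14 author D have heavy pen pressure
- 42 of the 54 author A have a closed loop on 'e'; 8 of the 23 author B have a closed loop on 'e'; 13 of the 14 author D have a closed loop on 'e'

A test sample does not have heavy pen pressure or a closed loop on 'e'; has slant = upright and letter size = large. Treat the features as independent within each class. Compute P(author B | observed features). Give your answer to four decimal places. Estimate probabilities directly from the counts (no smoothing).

0.8807

author A: (54/91) × (11/54) × (5/54) × (3/54) × (12/54) ≈ 0.000138179
author B: (23/91) × (6/23) × (2/23) × (15/23) × (15/23) ≈ 0.00243859
author D: (14/91) × (8/14) × (1/14) × (6/14) × (1/14) ≈ 0.000192228
P(author B | x) = 0.00243859 / 0.002768997 ≈ 0.8807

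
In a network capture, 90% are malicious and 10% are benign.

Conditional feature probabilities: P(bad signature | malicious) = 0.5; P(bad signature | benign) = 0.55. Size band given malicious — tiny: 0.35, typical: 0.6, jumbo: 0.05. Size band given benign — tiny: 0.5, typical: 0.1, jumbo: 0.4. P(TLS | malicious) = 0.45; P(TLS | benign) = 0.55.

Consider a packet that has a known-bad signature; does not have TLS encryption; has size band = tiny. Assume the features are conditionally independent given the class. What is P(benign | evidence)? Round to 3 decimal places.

malicious: 0.9 × 0.5 × 0.35 × (1−0.45) = 0.086625
benign: 0.1 × 0.55 × 0.5 × (1−0.55) = 0.012375
P(benign | x) = 0.012375 / 0.099 ≈ 0.125

0.125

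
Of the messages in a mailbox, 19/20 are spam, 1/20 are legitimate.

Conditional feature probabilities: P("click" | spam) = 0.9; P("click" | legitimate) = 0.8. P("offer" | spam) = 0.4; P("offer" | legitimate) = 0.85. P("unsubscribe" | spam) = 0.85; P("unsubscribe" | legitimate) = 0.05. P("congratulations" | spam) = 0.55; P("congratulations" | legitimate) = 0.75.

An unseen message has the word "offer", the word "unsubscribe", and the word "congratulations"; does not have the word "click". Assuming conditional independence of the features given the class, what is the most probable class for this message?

spam: 0.95 × (1−0.9) × 0.4 × 0.85 × 0.55 = 0.017765
legitimate: 0.05 × (1−0.8) × 0.85 × 0.05 × 0.75 = 0.00031875
Highest score → spam.

spam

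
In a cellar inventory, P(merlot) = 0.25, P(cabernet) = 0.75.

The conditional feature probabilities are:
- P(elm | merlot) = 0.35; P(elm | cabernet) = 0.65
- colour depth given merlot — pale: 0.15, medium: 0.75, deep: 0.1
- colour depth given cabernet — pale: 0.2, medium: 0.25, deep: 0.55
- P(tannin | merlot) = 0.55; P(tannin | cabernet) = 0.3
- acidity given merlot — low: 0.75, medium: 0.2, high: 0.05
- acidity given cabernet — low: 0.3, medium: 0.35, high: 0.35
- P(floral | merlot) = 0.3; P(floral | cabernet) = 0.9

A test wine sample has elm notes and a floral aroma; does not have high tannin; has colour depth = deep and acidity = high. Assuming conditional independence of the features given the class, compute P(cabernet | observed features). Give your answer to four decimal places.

merlot: 0.25 × 0.35 × 0.1 × (1−0.55) × 0.05 × 0.3 = 0.0000590625
cabernet: 0.75 × 0.65 × 0.55 × (1−0.3) × 0.35 × 0.9 = 0.0591215625
P(cabernet | x) = 0.0591215625 / 0.059180625 ≈ 0.9990

0.9990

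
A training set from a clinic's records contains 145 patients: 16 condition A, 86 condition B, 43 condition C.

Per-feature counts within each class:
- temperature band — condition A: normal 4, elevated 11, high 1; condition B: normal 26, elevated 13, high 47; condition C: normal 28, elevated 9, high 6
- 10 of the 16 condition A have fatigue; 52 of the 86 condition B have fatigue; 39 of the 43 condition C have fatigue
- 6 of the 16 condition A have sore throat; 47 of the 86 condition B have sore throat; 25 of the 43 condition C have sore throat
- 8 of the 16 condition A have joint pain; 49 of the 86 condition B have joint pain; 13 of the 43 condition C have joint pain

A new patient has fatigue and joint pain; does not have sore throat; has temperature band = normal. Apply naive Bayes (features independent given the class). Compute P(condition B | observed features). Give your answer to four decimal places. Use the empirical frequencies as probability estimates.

condition A: (16/145) × (4/16) × (10/16) × (10/16) × (8/16) ≈ 0.00538793
condition B: (86/145) × (26/86) × (52/86) × (39/86) × (49/86) ≈ 0.0280139
condition C: (43/145) × (28/43) × (39/43) × (18/43) × (13/43) ≈ 0.0221649
P(condition B | x) = 0.0280139 / 0.05556673 ≈ 0.5041

0.5041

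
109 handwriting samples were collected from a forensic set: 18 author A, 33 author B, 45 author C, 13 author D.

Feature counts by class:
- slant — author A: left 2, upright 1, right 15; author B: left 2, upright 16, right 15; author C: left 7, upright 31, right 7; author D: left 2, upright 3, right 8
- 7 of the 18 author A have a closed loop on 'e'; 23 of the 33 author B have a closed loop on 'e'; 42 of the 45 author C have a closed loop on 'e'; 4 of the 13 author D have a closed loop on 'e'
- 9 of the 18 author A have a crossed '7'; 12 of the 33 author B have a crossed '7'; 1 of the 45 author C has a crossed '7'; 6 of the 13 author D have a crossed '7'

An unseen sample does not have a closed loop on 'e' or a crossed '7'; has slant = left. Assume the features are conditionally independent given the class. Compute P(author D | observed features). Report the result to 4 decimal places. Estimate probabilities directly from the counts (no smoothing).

author A: (18/109) × (2/18) × (11/18) × (9/18) ≈ 0.00560652
author B: (33/109) × (2/33) × (10/33) × (21/33) ≈ 0.0035383
author C: (45/109) × (7/45) × (3/45) × (44/45) ≈ 0.0041862
author D: (13/109) × (2/13) × (9/13) × (7/13) ≈ 0.00684002
P(author D | x) = 0.00684002 / 0.02017104 ≈ 0.3391

0.3391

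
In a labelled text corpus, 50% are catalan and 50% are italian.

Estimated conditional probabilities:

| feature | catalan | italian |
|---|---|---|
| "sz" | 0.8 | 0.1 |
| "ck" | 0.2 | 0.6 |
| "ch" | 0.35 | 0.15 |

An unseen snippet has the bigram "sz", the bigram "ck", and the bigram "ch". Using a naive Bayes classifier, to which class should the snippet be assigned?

catalan

catalan: 0.5 × 0.8 × 0.2 × 0.35 = 0.028
italian: 0.5 × 0.1 × 0.6 × 0.15 = 0.0045
Highest score → catalan.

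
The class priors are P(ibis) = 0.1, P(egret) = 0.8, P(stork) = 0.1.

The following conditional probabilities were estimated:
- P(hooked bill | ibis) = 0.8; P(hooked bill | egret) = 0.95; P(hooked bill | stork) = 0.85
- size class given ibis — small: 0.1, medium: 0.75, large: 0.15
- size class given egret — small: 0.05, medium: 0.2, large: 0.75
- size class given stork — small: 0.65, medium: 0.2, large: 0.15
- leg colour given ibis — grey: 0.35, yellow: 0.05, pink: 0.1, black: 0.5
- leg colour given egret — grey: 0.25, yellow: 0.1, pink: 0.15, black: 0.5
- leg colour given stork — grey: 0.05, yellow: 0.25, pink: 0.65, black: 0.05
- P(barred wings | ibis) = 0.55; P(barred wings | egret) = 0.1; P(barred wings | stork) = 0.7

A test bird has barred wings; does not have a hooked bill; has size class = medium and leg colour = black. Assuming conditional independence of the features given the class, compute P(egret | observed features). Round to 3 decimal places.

ibis: 0.1 × (1−0.8) × 0.75 × 0.5 × 0.55 = 0.004125
egret: 0.8 × (1−0.95) × 0.2 × 0.5 × 0.1 = 0.0004
stork: 0.1 × (1−0.85) × 0.2 × 0.05 × 0.7 = 0.000105
P(egret | x) = 0.0004 / 0.00463 ≈ 0.086

0.086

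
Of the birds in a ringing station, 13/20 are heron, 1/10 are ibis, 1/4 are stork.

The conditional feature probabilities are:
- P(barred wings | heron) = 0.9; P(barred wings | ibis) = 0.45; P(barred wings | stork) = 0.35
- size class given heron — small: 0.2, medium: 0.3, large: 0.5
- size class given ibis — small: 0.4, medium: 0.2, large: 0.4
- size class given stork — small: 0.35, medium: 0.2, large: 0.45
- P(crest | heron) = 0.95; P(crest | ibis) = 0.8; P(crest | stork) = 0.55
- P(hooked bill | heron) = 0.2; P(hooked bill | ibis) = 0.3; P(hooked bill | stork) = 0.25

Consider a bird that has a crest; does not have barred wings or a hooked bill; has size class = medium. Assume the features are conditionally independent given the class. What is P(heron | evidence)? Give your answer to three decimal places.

0.431

heron: 0.65 × (1−0.9) × 0.3 × 0.95 × (1−0.2) = 0.01482
ibis: 0.1 × (1−0.45) × 0.2 × 0.8 × (1−0.3) = 0.00616
stork: 0.25 × (1−0.35) × 0.2 × 0.55 × (1−0.25) = 0.01340625
P(heron | x) = 0.01482 / 0.03438625 ≈ 0.431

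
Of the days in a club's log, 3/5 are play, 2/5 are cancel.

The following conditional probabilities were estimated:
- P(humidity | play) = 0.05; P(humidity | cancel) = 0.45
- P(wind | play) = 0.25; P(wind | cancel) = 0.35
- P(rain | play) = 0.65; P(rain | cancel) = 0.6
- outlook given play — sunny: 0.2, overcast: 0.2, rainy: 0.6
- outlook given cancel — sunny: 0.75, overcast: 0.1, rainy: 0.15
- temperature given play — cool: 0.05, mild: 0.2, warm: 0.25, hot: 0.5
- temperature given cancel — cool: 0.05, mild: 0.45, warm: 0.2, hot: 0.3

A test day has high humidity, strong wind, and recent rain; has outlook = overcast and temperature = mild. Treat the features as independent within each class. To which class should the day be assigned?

play: 0.6 × 0.05 × 0.25 × 0.65 × 0.2 × 0.2 = 0.000195
cancel: 0.4 × 0.45 × 0.35 × 0.6 × 0.1 × 0.45 = 0.001701
Highest score → cancel.

cancel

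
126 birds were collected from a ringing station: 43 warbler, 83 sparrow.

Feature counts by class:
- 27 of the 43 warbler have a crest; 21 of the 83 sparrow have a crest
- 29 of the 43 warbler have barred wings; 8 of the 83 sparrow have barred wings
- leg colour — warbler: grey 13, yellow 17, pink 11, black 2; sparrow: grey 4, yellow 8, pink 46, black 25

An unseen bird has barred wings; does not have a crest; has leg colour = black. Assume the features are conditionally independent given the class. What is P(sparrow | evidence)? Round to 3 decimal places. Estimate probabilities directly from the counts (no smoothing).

0.782

warbler: (43/126) × (16/43) × (29/43) × (2/43) ≈ 0.00398328
sparrow: (83/126) × (62/83) × (8/83) × (25/83) ≈ 0.0142855
P(sparrow | x) = 0.0142855 / 0.01826878 ≈ 0.782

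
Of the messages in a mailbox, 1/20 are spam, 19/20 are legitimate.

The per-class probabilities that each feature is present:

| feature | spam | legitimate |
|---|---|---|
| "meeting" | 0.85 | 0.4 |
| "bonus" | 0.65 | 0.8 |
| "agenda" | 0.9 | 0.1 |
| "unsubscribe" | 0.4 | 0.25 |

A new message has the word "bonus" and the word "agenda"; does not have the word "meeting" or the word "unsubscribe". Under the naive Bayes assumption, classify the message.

legitimate

spam: 0.05 × (1−0.85) × 0.65 × 0.9 × (1−0.4) = 0.0026325
legitimate: 0.95 × (1−0.4) × 0.8 × 0.1 × (1−0.25) = 0.0342
Highest score → legitimate.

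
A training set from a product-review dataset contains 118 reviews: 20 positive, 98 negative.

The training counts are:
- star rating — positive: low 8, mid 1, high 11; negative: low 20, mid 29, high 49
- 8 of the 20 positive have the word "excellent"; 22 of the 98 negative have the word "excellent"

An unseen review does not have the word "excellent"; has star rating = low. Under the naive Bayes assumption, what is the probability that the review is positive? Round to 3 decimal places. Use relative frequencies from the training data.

positive: (20/118) × (8/20) × (12/20) ≈ 0.040678
negative: (98/118) × (20/98) × (76/98) ≈ 0.131442
P(positive | x) = 0.040678 / 0.17212 ≈ 0.236

0.236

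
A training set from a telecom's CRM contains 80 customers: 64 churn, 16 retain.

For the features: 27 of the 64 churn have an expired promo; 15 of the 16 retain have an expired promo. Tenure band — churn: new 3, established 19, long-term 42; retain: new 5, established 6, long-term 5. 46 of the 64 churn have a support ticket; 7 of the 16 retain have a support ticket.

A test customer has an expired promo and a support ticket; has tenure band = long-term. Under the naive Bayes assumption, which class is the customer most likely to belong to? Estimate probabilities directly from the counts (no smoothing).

churn: (64/80) × (27/64) × (42/64) × (46/64) = 0.15919189453125
retain: (16/80) × (15/16) × (5/16) × (7/16) = 0.025634765625
Highest score → churn.

churn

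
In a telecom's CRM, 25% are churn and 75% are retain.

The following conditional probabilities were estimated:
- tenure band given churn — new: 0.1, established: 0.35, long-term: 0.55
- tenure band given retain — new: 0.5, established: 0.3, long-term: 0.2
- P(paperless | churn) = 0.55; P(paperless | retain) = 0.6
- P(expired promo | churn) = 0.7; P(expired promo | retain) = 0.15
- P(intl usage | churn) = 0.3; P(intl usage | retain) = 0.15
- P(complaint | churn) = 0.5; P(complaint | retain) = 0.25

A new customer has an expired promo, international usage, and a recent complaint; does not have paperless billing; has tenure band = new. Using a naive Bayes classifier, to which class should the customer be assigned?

churn

churn: 0.25 × 0.1 × (1−0.55) × 0.7 × 0.3 × 0.5 = 0.00118125
retain: 0.75 × 0.5 × (1−0.6) × 0.15 × 0.15 × 0.25 = 0.00084375
Highest score → churn.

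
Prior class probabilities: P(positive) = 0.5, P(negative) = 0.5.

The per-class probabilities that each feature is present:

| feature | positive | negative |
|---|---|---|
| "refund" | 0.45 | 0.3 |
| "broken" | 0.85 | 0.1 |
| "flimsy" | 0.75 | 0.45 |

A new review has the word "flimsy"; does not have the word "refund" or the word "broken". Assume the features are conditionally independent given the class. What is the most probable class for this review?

negative

positive: 0.5 × (1−0.45) × (1−0.85) × 0.75 = 0.0309375
negative: 0.5 × (1−0.3) × (1−0.1) × 0.45 = 0.14175
Highest score → negative.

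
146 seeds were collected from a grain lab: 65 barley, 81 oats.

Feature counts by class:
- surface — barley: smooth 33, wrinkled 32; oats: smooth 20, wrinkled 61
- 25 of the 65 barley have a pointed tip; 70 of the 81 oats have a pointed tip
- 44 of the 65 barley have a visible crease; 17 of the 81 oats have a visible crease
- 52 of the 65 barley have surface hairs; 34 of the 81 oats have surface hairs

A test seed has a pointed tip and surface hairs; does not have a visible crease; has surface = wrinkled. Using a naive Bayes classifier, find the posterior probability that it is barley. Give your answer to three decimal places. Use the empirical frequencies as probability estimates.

0.154

barley: (65/146) × (32/65) × (25/65) × (21/65) × (52/65) ≈ 0.0217881
oats: (81/146) × (61/81) × (70/81) × (64/81) × (34/81) ≈ 0.119751
P(barley | x) = 0.0217881 / 0.1415391 ≈ 0.154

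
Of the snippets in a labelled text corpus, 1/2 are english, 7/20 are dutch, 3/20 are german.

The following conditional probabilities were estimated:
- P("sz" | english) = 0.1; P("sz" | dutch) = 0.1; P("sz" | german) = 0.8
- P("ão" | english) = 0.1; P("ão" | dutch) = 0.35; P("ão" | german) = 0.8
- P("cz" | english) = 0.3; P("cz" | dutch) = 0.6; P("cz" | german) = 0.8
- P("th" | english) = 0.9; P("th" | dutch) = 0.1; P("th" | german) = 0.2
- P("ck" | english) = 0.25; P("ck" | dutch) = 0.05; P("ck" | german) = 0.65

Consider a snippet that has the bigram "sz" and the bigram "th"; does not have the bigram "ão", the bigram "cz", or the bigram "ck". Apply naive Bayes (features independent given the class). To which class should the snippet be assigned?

english

english: 0.5 × 0.1 × (1−0.1) × (1−0.3) × 0.9 × (1−0.25) = 0.0212625
dutch: 0.35 × 0.1 × (1−0.35) × (1−0.6) × 0.1 × (1−0.05) = 0.0008645
german: 0.15 × 0.8 × (1−0.8) × (1−0.8) × 0.2 × (1−0.65) = 0.000336
Highest score → english.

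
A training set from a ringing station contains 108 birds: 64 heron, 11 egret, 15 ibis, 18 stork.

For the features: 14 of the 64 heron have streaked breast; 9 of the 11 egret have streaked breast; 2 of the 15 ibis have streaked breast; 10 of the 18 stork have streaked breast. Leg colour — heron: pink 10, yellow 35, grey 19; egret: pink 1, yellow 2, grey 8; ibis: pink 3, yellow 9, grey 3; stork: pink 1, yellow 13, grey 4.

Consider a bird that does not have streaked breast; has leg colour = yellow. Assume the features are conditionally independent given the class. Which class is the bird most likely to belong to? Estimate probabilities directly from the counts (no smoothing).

heron: (64/108) × (50/64) × (35/64) ≈ 0.253183
egret: (11/108) × (2/11) × (2/11) ≈ 0.003367
ibis: (15/108) × (13/15) × (9/15) ≈ 0.0722222
stork: (18/108) × (8/18) × (13/18) ≈ 0.0534979
Highest score → heron.

heron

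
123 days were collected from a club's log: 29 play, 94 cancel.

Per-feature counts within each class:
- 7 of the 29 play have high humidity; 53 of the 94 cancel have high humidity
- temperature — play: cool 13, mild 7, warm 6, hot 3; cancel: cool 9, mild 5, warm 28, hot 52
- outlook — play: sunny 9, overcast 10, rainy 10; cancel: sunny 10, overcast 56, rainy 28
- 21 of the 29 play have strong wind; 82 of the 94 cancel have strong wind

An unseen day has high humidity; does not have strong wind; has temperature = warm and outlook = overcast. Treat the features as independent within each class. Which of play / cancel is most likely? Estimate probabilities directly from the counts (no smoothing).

play: (29/123) × (7/29) × (6/29) × (10/29) × (8/29) ≈ 0.00112006
cancel: (94/123) × (53/94) × (28/94) × (56/94) × (12/94) ≈ 0.00976145
Highest score → cancel.

cancel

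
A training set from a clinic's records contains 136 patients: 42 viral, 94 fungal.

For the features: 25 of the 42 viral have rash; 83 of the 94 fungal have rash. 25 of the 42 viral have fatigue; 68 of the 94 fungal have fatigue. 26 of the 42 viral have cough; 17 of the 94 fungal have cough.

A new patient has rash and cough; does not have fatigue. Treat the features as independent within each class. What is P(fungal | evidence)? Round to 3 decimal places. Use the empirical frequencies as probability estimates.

viral: (42/136) × (25/42) × (17/42) × (26/42) ≈ 0.0460601
fungal: (94/136) × (83/94) × (26/94) × (17/94) ≈ 0.0305285
P(fungal | x) = 0.0305285 / 0.0765886 ≈ 0.399

0.399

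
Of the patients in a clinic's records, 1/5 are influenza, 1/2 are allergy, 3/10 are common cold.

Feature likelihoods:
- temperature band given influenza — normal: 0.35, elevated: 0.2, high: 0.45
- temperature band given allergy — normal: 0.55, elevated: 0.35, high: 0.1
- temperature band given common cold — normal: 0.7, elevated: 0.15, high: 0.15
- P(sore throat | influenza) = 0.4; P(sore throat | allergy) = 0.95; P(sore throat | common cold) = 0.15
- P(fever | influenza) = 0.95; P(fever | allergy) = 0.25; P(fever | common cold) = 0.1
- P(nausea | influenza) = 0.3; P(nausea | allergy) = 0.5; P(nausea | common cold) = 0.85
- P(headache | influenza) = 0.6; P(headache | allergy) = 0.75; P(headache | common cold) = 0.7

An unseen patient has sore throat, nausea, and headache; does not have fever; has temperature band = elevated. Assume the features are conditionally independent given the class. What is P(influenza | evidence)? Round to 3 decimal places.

influenza: 0.2 × 0.2 × 0.4 × (1−0.95) × 0.3 × 0.6 = 0.000144
allergy: 0.5 × 0.35 × 0.95 × (1−0.25) × 0.5 × 0.75 = 0.0467578125
common cold: 0.3 × 0.15 × 0.15 × (1−0.1) × 0.85 × 0.7 = 0.003614625
P(influenza | x) = 0.000144 / 0.0505164375 ≈ 0.003

0.003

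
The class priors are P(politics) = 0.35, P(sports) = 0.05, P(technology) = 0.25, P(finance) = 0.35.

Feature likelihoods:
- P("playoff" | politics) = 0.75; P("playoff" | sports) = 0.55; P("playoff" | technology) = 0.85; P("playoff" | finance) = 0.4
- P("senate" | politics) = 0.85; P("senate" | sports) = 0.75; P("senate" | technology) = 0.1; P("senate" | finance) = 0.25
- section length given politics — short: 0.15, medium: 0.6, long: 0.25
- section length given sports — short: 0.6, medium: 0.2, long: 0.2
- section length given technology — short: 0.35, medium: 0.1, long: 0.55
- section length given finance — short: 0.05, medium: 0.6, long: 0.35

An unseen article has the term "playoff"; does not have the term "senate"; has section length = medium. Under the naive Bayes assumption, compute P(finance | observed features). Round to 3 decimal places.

0.588

politics: 0.35 × 0.75 × (1−0.85) × 0.6 = 0.023625
sports: 0.05 × 0.55 × (1−0.75) × 0.2 = 0.001375
technology: 0.25 × 0.85 × (1−0.1) × 0.1 = 0.019125
finance: 0.35 × 0.4 × (1−0.25) × 0.6 = 0.063
P(finance | x) = 0.063 / 0.107125 ≈ 0.588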